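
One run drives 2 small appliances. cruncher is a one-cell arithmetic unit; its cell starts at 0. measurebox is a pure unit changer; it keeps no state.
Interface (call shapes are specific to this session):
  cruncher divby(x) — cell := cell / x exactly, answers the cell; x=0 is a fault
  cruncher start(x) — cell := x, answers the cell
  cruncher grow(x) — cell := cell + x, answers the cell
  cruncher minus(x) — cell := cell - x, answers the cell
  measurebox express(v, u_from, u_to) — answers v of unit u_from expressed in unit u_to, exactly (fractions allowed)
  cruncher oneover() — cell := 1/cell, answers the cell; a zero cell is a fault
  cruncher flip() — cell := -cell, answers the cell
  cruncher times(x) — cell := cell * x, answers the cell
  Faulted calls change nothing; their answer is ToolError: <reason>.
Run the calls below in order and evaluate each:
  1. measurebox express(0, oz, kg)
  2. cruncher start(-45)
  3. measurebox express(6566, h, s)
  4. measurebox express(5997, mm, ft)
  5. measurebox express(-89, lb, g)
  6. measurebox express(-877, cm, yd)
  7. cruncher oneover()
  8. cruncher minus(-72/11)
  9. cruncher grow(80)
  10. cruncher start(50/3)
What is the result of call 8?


→ measurebox express(v='0', u_from='oz', u_to='kg')
← 0
→ cruncher start(x='-45')
← -45
→ measurebox express(v='6566', u_from='h', u_to='s')
← 23637600
→ measurebox express(v='5997', u_from='mm', u_to='ft')
← 9995/508
→ measurebox express(v='-89', u_from='lb', u_to='g')
← -4036972093/100000
→ measurebox express(v='-877', u_from='cm', u_to='yd')
← -21925/2286
→ cruncher oneover()
← -1/45
→ cruncher minus(x='-72/11')
← 3229/495
→ cruncher grow(x='80')
← 42829/495
→ cruncher start(x='50/3')
← 50/3

Answer: 3229/495


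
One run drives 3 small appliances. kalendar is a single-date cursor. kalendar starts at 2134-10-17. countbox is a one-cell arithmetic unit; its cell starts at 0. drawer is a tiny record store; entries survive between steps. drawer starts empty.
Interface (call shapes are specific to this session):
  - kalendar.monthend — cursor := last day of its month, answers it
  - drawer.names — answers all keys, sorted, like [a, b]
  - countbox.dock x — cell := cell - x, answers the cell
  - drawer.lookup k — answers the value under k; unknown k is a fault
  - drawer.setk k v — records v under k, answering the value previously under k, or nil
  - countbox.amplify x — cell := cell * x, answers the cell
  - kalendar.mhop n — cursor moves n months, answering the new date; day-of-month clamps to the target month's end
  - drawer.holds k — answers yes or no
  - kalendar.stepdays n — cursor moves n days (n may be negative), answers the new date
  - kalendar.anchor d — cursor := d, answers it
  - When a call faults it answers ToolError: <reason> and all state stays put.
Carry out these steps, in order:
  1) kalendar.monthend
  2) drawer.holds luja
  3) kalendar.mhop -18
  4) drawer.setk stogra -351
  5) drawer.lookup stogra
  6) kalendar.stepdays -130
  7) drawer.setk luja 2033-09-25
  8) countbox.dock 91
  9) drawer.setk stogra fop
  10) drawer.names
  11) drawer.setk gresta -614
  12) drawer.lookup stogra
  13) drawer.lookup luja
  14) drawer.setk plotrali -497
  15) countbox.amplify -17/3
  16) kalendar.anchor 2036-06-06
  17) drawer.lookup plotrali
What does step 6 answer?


[in] kalendar.monthend
= 2134-10-31
[in] drawer.holds k=luja
= no
[in] kalendar.mhop n=-18
= 2133-04-30
[in] drawer.setk k=stogra v=-351
= nil
[in] drawer.lookup k=stogra
= -351
[in] kalendar.stepdays n=-130
= 2132-12-21
[in] drawer.setk k=luja v=2033-09-25
= nil
[in] countbox.dock x=91
= -91
[in] drawer.setk k=stogra v=fop
= -351
[in] drawer.names
= [luja, stogra]
[in] drawer.setk k=gresta v=-614
= nil
[in] drawer.lookup k=stogra
= fop
[in] drawer.lookup k=luja
= 2033-09-25
[in] drawer.setk k=plotrali v=-497
= nil
[in] countbox.amplify x=-17/3
= 1547/3
[in] kalendar.anchor d=2036-06-06
= 2036-06-06
[in] drawer.lookup k=plotrali
= -497

Answer: 2132-12-21


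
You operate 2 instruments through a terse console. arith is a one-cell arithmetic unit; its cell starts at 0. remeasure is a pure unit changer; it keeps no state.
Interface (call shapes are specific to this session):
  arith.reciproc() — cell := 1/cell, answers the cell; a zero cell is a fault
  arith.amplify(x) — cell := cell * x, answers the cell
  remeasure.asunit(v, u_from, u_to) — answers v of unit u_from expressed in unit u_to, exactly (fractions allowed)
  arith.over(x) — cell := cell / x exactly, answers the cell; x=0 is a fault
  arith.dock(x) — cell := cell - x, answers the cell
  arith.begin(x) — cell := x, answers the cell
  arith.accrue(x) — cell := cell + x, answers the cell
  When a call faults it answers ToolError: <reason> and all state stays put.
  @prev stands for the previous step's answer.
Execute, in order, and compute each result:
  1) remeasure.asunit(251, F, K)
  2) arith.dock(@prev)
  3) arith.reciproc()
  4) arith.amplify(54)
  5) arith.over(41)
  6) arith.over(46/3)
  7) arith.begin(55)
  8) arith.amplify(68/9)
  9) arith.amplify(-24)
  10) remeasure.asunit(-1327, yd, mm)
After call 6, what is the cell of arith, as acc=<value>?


Answer: acc=-4860/22338727

Derivation:
·→ remeasure.asunit(v: 251, u_from: F, u_to: K)
·← 23689/60
·→ arith.dock(x: @prev)
·← -23689/60
·→ arith.reciproc()
·← -60/23689
·→ arith.amplify(x: 54)
·← -3240/23689
·→ arith.over(x: 41)
·← -3240/971249
·→ arith.over(x: 46/3)
·← -4860/22338727
·→ arith.begin(x: 55)
·← 55
·→ arith.amplify(x: 68/9)
·← 3740/9
·→ arith.amplify(x: -24)
·← -29920/3
·→ remeasure.asunit(v: -1327, u_from: yd, u_to: mm)
·← -6067044/5


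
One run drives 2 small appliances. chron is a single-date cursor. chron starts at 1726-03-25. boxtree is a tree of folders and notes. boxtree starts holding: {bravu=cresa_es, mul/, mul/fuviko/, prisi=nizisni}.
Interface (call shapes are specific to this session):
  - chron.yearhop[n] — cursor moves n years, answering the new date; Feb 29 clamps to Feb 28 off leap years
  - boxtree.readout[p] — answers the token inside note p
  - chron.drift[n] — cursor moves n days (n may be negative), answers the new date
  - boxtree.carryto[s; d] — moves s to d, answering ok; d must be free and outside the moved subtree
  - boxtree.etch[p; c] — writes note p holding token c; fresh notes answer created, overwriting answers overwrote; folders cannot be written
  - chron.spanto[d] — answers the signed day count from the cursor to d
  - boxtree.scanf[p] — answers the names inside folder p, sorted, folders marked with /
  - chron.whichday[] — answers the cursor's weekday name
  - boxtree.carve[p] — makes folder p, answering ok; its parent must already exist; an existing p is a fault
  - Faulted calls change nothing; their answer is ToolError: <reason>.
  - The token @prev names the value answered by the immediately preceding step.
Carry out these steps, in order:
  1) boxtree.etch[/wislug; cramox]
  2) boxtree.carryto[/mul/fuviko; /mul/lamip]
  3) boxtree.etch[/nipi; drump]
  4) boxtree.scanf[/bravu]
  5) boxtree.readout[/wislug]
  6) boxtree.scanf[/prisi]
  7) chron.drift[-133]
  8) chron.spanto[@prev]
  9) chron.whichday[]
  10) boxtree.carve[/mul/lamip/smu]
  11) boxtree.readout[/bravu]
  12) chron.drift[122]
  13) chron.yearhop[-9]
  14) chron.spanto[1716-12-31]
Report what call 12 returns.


I call boxtree.etch using p: /wislug, c: cramox, which returns created.
I run boxtree.carryto using s: /mul/fuviko, d: /mul/lamip, → ok.
Calling boxtree.etch using p: /nipi, c: drump, — result: created.
Calling boxtree.scanf using p: /bravu, which returns ToolError: not a directory.
Invoking boxtree.readout using p: /wislug, yielding cramox.
I call boxtree.scanf using p: /prisi, and observe ToolError: not a directory.
I use chron.drift using n: -133, → 1725-11-12.
I call chron.spanto using d: @prev, yielding 0.
I use chron.whichday(), and get Monday.
Then boxtree.carve using p: /mul/lamip/smu, and observe ok.
Calling boxtree.readout using p: /bravu, giving cresa_es.
Invoking chron.drift using n: 122, → 1726-03-14.
I try chron.yearhop using n: -9: 1717-03-14.
I try chron.spanto using d: 1716-12-31, giving -73.

Answer: 1726-03-14


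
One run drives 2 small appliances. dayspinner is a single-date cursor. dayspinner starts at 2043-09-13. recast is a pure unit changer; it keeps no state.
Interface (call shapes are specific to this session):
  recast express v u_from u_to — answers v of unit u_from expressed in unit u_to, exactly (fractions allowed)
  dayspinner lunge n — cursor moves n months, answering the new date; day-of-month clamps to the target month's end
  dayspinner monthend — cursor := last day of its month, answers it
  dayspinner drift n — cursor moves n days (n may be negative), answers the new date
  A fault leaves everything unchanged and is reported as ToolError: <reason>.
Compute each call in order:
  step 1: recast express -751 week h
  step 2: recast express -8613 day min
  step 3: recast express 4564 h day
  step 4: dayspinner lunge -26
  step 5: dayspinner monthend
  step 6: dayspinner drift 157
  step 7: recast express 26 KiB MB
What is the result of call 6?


Answer: 2042-01-04

Derivation:
;; recast express(v='-751', u_from='week', u_to='h') == -126168
;; recast express(v='-8613', u_from='day', u_to='min') == -12402720
;; recast express(v='4564', u_from='h', u_to='day') == 1141/6
;; dayspinner lunge(n='-26') == 2041-07-13
;; dayspinner monthend() == 2041-07-31
;; dayspinner drift(n='157') == 2042-01-04
;; recast express(v='26', u_from='KiB', u_to='MB') == 416/15625


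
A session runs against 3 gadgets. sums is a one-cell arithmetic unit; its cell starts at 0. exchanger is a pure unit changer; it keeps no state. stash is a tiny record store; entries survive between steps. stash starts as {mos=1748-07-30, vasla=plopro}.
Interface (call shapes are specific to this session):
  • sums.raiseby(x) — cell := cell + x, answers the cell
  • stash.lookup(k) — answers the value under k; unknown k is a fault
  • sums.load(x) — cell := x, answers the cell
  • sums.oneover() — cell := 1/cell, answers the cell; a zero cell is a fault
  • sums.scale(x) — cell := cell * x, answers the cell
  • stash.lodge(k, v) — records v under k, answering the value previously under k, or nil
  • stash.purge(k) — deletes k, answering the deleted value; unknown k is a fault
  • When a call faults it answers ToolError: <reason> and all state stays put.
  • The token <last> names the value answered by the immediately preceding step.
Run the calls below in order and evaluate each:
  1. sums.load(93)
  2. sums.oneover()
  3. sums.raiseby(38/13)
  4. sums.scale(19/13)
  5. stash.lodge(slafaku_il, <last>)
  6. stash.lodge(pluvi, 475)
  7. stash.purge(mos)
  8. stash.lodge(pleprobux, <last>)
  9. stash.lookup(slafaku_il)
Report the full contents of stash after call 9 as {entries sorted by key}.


Answer: {pleprobux=1748-07-30, pluvi=475, slafaku_il=67393/15717, vasla=plopro}

Derivation:
% sums.load(x: 93) ~> 93
% sums.oneover() ~> 1/93
% sums.raiseby(x: 38/13) ~> 3547/1209
% sums.scale(x: 19/13) ~> 67393/15717
% stash.lodge(k: slafaku_il, v: <last>) ~> nil
% stash.lodge(k: pluvi, v: 475) ~> nil
% stash.purge(k: mos) ~> 1748-07-30
% stash.lodge(k: pleprobux, v: <last>) ~> nil
% stash.lookup(k: slafaku_il) ~> 67393/15717


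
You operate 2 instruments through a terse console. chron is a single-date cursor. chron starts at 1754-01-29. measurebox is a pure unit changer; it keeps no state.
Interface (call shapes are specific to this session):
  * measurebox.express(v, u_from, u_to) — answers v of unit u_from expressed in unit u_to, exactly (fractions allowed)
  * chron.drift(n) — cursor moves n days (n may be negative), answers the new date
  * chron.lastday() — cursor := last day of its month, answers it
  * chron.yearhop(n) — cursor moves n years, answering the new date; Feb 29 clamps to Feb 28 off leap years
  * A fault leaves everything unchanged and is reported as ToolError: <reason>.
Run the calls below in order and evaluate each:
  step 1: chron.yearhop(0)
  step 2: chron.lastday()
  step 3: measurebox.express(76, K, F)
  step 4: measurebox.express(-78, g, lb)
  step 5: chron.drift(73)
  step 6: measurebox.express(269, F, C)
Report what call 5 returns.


// 1. chron.yearhop(n: 0) -> 1754-01-29
// 2. chron.lastday() -> 1754-01-31
// 3. measurebox.express(v: 76, u_from: K, u_to: F) -> -32287/100
// 4. measurebox.express(v: -78, u_from: g, u_to: lb) -> -7800000/45359237
// 5. chron.drift(n: 73) -> 1754-04-14
// 6. measurebox.express(v: 269, u_from: F, u_to: C) -> 395/3

Answer: 1754-04-14


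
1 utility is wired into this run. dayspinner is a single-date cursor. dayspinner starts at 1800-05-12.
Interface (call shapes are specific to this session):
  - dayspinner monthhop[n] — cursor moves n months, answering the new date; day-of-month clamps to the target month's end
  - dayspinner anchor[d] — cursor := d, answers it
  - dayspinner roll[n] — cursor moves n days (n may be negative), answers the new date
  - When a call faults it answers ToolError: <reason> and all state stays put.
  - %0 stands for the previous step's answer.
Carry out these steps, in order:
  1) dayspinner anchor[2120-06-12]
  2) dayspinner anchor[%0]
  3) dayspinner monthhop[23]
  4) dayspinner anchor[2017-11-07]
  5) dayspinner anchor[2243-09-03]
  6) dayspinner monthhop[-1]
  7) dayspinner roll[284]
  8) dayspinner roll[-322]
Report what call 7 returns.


% 1. dayspinner anchor(d=2120-06-12) -> 2120-06-12
% 2. dayspinner anchor(d=%0) -> 2120-06-12
% 3. dayspinner monthhop(n=23) -> 2122-05-12
% 4. dayspinner anchor(d=2017-11-07) -> 2017-11-07
% 5. dayspinner anchor(d=2243-09-03) -> 2243-09-03
% 6. dayspinner monthhop(n=-1) -> 2243-08-03
% 7. dayspinner roll(n=284) -> 2244-05-13
% 8. dayspinner roll(n=-322) -> 2243-06-26

Answer: 2244-05-13


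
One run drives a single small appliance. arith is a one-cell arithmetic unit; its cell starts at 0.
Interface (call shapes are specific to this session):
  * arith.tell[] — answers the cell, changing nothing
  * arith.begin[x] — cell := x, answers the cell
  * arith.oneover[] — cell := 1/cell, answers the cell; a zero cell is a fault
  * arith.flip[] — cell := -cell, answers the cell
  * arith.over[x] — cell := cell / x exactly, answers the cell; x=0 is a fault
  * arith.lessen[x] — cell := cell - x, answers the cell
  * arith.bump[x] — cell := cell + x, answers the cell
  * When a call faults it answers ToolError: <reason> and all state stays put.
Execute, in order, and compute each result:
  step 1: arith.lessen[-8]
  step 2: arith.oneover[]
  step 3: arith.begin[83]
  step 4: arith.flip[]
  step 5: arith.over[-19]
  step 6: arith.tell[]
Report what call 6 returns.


Answer: 83/19

Derivation:
>>> arith.lessen x='-8'
:: 8
>>> arith.oneover
:: 1/8
>>> arith.begin x='83'
:: 83
>>> arith.flip
:: -83
>>> arith.over x='-19'
:: 83/19
>>> arith.tell
:: 83/19


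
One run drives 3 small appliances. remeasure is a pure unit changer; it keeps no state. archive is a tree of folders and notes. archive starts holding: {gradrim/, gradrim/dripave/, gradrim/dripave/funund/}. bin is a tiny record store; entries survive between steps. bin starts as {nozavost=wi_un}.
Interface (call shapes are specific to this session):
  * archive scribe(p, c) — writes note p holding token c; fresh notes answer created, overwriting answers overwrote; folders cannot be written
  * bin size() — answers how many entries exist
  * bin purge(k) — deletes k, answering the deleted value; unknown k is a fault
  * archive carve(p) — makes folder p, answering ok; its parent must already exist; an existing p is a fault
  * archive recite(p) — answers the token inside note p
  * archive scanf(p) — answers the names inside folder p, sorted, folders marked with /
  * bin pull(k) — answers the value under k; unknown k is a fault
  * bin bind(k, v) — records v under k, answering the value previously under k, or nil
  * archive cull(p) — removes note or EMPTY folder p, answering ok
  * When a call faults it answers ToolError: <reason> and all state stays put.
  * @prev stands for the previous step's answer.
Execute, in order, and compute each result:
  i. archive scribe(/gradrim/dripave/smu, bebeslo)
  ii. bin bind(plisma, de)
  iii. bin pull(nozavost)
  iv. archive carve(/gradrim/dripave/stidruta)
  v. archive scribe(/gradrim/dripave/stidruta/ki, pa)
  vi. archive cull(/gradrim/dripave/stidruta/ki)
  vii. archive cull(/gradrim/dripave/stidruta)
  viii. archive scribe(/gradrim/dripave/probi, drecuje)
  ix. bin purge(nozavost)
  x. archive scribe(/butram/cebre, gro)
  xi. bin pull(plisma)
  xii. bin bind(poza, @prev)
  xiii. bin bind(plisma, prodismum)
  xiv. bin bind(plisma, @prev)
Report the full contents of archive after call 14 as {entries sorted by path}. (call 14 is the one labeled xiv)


Answer: {gradrim/, gradrim/dripave/, gradrim/dripave/funund/, gradrim/dripave/probi=drecuje, gradrim/dripave/smu=bebeslo}

Derivation:
-> archive scribe(p='/gradrim/dripave/smu', c='bebeslo')
<- created
-> bin bind(k='plisma', v='de')
<- nil
-> bin pull(k='nozavost')
<- wi_un
-> archive carve(p='/gradrim/dripave/stidruta')
<- ok
-> archive scribe(p='/gradrim/dripave/stidruta/ki', c='pa')
<- created
-> archive cull(p='/gradrim/dripave/stidruta/ki')
<- ok
-> archive cull(p='/gradrim/dripave/stidruta')
<- ok
-> archive scribe(p='/gradrim/dripave/probi', c='drecuje')
<- created
-> bin purge(k='nozavost')
<- wi_un
-> archive scribe(p='/butram/cebre', c='gro')
<- ToolError: no parent
-> bin pull(k='plisma')
<- de
-> bin bind(k='poza', v='@prev')
<- nil
-> bin bind(k='plisma', v='prodismum')
<- de
-> bin bind(k='plisma', v='@prev')
<- prodismum


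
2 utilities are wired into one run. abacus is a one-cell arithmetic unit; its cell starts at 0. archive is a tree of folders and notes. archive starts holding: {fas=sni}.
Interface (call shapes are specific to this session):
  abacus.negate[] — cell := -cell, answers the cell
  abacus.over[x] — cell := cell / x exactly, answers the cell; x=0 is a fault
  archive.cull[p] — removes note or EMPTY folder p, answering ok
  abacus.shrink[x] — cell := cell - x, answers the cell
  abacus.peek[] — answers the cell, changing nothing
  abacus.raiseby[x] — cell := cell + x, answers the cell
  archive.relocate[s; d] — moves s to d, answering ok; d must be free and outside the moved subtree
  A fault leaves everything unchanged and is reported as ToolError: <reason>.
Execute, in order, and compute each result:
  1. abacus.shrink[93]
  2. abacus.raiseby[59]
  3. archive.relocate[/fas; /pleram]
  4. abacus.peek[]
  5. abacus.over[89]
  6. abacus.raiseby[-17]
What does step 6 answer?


Answer: -1547/89

Derivation:
$ abacus.shrink x='93'
  -93
$ abacus.raiseby x='59'
  -34
$ archive.relocate s='/fas' d='/pleram'
  ok
$ abacus.peek
  -34
$ abacus.over x='89'
  -34/89
$ abacus.raiseby x='-17'
  -1547/89


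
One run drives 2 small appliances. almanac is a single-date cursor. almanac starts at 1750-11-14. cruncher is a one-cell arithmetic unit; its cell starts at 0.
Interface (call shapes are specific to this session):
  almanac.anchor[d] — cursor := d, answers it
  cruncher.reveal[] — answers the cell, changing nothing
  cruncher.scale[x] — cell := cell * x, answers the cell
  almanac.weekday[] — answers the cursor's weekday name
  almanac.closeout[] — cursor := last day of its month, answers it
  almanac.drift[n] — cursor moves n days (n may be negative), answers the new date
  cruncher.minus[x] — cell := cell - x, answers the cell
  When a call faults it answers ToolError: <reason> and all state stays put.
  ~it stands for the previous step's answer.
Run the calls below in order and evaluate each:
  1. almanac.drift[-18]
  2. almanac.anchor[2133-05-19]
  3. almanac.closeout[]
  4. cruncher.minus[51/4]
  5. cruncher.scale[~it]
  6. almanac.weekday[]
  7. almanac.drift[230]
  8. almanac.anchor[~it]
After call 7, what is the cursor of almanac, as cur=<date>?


→ almanac.drift(-18)
← 1750-10-27
→ almanac.anchor(2133-05-19)
← 2133-05-19
→ almanac.closeout()
← 2133-05-31
→ cruncher.minus(51/4)
← -51/4
→ cruncher.scale(~it)
← 2601/16
→ almanac.weekday()
← Sunday
→ almanac.drift(230)
← 2134-01-16
→ almanac.anchor(~it)
← 2134-01-16

Answer: cur=2134-01-16


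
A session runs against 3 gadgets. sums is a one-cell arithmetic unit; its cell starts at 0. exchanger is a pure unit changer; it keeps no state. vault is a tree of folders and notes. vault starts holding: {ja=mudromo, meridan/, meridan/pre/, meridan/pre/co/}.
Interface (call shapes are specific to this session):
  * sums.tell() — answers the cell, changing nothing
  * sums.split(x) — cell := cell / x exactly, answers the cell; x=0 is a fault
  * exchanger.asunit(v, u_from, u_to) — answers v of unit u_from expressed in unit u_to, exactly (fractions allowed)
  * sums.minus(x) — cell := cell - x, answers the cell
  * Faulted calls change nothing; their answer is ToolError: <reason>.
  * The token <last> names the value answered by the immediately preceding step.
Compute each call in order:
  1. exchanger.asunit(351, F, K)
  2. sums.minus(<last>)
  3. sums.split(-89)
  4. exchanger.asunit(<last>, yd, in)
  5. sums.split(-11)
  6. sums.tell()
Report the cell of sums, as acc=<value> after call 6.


> exchanger.asunit v=351 u_from=F u_to=K
[out] 81067/180
> sums.minus x=<last>
[out] -81067/180
> sums.split x=-89
[out] 81067/16020
> exchanger.asunit v=<last> u_from=yd u_to=in
[out] 81067/445
> sums.split x=-11
[out] -81067/176220
> sums.tell
[out] -81067/176220

Answer: acc=-81067/176220


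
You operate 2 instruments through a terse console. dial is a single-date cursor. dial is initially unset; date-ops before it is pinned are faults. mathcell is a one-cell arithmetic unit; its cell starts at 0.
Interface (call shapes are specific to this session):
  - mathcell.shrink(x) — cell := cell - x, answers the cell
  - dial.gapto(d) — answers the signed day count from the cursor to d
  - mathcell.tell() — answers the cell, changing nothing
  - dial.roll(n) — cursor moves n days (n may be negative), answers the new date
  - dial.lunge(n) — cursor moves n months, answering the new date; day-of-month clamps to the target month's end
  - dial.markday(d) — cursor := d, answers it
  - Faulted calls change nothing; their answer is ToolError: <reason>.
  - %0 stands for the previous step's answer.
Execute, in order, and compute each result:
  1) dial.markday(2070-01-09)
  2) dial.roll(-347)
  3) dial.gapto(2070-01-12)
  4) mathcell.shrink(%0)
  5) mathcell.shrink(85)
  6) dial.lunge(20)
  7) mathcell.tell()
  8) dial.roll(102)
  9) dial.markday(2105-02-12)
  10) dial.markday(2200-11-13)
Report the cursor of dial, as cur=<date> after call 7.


Answer: cur=2070-09-27

Derivation:
Step: dial.markday[d='2070-01-09']
Result: 2070-01-09
Step: dial.roll[n='-347']
Result: 2069-01-27
Step: dial.gapto[d='2070-01-12']
Result: 350
Step: mathcell.shrink[x='%0']
Result: -350
Step: mathcell.shrink[x='85']
Result: -435
Step: dial.lunge[n='20']
Result: 2070-09-27
Step: mathcell.tell[]
Result: -435
Step: dial.roll[n='102']
Result: 2071-01-07
Step: dial.markday[d='2105-02-12']
Result: 2105-02-12
Step: dial.markday[d='2200-11-13']
Result: 2200-11-13


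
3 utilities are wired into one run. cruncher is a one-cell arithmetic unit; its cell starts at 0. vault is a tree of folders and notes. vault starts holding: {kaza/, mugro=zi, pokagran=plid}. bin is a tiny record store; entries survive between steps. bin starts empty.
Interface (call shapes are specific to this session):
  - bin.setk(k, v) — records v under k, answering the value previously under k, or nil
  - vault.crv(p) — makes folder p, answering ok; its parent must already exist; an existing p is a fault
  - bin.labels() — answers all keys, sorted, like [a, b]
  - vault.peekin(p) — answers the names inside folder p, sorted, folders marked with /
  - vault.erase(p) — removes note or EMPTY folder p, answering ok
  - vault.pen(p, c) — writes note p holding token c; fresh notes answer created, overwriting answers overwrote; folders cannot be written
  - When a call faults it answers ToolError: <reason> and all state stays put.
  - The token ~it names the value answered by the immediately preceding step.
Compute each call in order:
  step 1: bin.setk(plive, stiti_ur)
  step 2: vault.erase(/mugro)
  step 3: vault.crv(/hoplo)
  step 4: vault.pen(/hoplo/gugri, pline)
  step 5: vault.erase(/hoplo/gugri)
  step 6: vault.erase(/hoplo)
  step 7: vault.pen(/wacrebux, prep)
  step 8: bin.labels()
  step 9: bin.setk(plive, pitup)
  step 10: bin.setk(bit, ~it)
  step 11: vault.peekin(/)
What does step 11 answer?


Answer: [kaza/, pokagran, wacrebux]

Derivation:
$ setk k: plive v: stiti_ur
  nil
$ erase p: /mugro
  ok
$ crv p: /hoplo
  ok
$ pen p: /hoplo/gugri c: pline
  created
$ erase p: /hoplo/gugri
  ok
$ erase p: /hoplo
  ok
$ pen p: /wacrebux c: prep
  created
$ labels
  [plive]
$ setk k: plive v: pitup
  stiti_ur
$ setk k: bit v: ~it
  nil
$ peekin p: /
  [kaza/, pokagran, wacrebux]


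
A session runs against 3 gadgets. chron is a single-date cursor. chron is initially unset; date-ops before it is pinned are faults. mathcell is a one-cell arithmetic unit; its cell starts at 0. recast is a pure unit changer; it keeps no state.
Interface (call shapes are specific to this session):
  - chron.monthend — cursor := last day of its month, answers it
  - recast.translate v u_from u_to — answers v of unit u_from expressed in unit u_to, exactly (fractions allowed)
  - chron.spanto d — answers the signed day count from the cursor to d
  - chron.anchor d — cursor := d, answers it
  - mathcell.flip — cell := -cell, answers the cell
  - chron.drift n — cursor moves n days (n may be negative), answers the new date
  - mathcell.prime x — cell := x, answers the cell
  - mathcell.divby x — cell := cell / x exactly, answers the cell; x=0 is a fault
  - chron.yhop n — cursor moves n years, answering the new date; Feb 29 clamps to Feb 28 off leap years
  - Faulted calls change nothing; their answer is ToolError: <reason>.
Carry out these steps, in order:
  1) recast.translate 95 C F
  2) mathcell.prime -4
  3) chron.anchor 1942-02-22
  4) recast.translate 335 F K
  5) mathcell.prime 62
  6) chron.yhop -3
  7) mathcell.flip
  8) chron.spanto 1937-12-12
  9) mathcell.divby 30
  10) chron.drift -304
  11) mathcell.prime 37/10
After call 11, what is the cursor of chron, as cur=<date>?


Answer: cur=1938-04-24

Derivation:
// 1. recast.translate(95, C, F) => 203
// 2. mathcell.prime(-4) => -4
// 3. chron.anchor(1942-02-22) => 1942-02-22
// 4. recast.translate(335, F, K) => 26489/60
// 5. mathcell.prime(62) => 62
// 6. chron.yhop(-3) => 1939-02-22
// 7. mathcell.flip() => -62
// 8. chron.spanto(1937-12-12) => -437
// 9. mathcell.divby(30) => -31/15
// 10. chron.drift(-304) => 1938-04-24
// 11. mathcell.prime(37/10) => 37/10


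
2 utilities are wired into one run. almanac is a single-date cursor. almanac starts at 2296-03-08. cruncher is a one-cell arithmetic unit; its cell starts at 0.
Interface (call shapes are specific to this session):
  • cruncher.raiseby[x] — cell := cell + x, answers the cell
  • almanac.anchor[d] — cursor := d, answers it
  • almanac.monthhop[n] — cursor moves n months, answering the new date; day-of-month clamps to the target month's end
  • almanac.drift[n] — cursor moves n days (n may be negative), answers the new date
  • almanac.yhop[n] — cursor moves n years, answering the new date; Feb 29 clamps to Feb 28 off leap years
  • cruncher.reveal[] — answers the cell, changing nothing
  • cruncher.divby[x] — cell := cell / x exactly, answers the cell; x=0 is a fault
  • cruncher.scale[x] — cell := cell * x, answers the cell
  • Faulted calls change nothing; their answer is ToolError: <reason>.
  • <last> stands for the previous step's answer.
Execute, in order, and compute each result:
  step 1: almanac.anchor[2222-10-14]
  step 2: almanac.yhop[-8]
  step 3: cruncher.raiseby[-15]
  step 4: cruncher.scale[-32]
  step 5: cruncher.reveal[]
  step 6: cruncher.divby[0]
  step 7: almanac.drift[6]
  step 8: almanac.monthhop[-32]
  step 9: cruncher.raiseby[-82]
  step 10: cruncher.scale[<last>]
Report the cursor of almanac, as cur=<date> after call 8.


>>> anchor d='2222-10-14'
  2222-10-14
>>> yhop n='-8'
  2214-10-14
>>> raiseby x='-15'
  -15
>>> scale x='-32'
  480
>>> reveal
  480
>>> divby x='0'
  ToolError: division by zero
>>> drift n='6'
  2214-10-20
>>> monthhop n='-32'
  2212-02-20
>>> raiseby x='-82'
  398
>>> scale x='<last>'
  158404

Answer: cur=2212-02-20


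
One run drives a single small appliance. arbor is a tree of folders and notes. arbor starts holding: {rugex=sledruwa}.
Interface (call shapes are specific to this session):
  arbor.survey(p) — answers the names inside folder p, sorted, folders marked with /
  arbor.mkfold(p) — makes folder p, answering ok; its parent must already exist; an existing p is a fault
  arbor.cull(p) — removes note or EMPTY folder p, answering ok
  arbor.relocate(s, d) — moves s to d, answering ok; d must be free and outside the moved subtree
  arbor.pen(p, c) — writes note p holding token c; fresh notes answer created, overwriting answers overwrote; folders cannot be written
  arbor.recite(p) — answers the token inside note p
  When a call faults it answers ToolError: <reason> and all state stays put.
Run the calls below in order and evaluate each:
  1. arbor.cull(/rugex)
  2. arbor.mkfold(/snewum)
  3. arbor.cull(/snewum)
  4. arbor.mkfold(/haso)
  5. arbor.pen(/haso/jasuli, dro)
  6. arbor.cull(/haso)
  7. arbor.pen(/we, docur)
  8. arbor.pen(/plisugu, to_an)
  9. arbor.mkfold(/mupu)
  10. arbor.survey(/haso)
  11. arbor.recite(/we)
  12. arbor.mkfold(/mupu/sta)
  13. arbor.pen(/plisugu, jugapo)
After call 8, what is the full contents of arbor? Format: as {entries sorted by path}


! arbor.cull(p=/rugex) ~> ok
! arbor.mkfold(p=/snewum) ~> ok
! arbor.cull(p=/snewum) ~> ok
! arbor.mkfold(p=/haso) ~> ok
! arbor.pen(p=/haso/jasuli, c=dro) ~> created
! arbor.cull(p=/haso) ~> ToolError: not empty
! arbor.pen(p=/we, c=docur) ~> created
! arbor.pen(p=/plisugu, c=to_an) ~> created
! arbor.mkfold(p=/mupu) ~> ok
! arbor.survey(p=/haso) ~> [jasuli]
! arbor.recite(p=/we) ~> docur
! arbor.mkfold(p=/mupu/sta) ~> ok
! arbor.pen(p=/plisugu, c=jugapo) ~> overwrote

Answer: {haso/, haso/jasuli=dro, plisugu=to_an, we=docur}


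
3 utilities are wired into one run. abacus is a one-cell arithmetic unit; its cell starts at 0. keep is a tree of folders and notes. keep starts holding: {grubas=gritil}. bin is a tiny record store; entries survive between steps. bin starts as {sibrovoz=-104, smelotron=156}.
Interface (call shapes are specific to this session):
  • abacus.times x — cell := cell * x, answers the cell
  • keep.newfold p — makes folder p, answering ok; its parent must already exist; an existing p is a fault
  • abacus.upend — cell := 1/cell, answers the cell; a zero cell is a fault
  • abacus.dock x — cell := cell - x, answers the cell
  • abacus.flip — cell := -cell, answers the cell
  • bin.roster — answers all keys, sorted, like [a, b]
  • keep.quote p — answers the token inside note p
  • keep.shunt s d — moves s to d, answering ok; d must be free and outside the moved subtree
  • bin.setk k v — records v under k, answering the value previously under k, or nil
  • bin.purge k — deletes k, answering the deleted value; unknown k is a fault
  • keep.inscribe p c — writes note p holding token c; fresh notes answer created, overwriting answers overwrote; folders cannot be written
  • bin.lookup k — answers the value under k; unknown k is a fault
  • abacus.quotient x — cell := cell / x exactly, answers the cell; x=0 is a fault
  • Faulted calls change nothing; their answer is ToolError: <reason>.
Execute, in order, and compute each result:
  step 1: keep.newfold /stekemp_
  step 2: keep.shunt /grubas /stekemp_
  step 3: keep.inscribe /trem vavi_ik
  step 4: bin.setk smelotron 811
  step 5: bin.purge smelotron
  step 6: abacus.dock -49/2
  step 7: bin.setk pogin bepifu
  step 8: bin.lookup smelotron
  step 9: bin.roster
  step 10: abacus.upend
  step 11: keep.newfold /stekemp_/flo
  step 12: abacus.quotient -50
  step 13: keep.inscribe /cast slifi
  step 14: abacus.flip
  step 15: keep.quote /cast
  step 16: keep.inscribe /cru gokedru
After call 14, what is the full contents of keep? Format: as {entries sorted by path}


Answer: {cast=slifi, grubas=gritil, stekemp_/, stekemp_/flo/, trem=vavi_ik}

Derivation:
==> newfold(p='/stekemp_')
<== ok
==> shunt(s='/grubas', d='/stekemp_')
<== ToolError: exists
==> inscribe(p='/trem', c='vavi_ik')
<== created
==> setk(k='smelotron', v='811')
<== 156
==> purge(k='smelotron')
<== 811
==> dock(x='-49/2')
<== 49/2
==> setk(k='pogin', v='bepifu')
<== nil
==> lookup(k='smelotron')
<== ToolError: no such key smelotron
==> roster()
<== [pogin, sibrovoz]
==> upend()
<== 2/49
==> newfold(p='/stekemp_/flo')
<== ok
==> quotient(x='-50')
<== -1/1225
==> inscribe(p='/cast', c='slifi')
<== created
==> flip()
<== 1/1225
==> quote(p='/cast')
<== slifi
==> inscribe(p='/cru', c='gokedru')
<== created


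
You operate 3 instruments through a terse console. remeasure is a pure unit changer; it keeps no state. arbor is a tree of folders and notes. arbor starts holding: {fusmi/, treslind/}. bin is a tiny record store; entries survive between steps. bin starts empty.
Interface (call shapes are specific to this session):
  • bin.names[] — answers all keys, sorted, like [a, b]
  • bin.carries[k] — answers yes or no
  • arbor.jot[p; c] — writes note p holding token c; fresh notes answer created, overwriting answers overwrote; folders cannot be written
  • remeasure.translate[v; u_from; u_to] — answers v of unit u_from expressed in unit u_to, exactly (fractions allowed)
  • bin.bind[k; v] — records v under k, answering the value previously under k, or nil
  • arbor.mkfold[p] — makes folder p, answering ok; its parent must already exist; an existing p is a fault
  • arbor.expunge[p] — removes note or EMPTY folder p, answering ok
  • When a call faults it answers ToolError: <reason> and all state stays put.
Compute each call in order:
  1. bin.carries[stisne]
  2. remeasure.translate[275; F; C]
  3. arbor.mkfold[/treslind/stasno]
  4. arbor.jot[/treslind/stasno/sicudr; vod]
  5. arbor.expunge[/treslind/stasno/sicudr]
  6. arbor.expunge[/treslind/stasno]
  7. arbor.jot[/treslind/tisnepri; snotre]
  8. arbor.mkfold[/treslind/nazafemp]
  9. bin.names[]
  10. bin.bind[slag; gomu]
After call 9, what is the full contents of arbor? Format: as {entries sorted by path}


;; bin.carries(k=stisne) => no
;; remeasure.translate(v=275, u_from=F, u_to=C) => 135
;; arbor.mkfold(p=/treslind/stasno) => ok
;; arbor.jot(p=/treslind/stasno/sicudr, c=vod) => created
;; arbor.expunge(p=/treslind/stasno/sicudr) => ok
;; arbor.expunge(p=/treslind/stasno) => ok
;; arbor.jot(p=/treslind/tisnepri, c=snotre) => created
;; arbor.mkfold(p=/treslind/nazafemp) => ok
;; bin.names() => []
;; bin.bind(k=slag, v=gomu) => nil

Answer: {fusmi/, treslind/, treslind/nazafemp/, treslind/tisnepri=snotre}


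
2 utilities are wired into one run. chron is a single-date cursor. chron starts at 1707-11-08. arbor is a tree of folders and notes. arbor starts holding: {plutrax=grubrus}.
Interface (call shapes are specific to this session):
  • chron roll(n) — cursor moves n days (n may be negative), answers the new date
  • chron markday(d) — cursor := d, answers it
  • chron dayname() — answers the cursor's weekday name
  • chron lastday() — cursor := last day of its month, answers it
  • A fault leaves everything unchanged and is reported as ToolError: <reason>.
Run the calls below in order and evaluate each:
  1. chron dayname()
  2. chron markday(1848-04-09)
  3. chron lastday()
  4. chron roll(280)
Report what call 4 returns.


Answer: 1849-02-04

Derivation:
I invoke chron dayname(), yielding Tuesday.
I invoke chron markday on d: 1848-04-09, which returns 1848-04-09.
I use chron lastday, and get 1848-04-30.
Then chron roll on n: 280, and get 1849-02-04.


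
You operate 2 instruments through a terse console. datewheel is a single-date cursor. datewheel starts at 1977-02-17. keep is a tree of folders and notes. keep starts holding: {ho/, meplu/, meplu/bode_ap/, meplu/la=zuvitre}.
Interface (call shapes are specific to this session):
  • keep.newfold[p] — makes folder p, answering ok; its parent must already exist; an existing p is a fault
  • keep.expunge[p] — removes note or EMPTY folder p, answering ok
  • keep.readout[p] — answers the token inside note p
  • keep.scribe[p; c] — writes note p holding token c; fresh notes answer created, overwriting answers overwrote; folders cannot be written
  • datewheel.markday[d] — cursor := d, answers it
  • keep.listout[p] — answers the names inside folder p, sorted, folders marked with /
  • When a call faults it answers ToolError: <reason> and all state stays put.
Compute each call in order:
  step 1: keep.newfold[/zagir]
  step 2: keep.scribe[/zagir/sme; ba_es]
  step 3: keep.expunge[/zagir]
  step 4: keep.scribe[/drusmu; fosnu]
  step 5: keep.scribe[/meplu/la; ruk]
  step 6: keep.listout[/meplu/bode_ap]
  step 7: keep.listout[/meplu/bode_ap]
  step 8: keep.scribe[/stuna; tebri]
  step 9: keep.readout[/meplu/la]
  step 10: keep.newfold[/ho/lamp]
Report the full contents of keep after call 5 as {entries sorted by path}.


Answer: {drusmu=fosnu, ho/, meplu/, meplu/bode_ap/, meplu/la=ruk, zagir/, zagir/sme=ba_es}

Derivation:
Do: newfold[p→/zagir]
See: ok
Do: scribe[p→/zagir/sme; c→ba_es]
See: created
Do: expunge[p→/zagir]
See: ToolError: not empty
Do: scribe[p→/drusmu; c→fosnu]
See: created
Do: scribe[p→/meplu/la; c→ruk]
See: overwrote
Do: listout[p→/meplu/bode_ap]
See: []
Do: listout[p→/meplu/bode_ap]
See: []
Do: scribe[p→/stuna; c→tebri]
See: created
Do: readout[p→/meplu/la]
See: ruk
Do: newfold[p→/ho/lamp]
See: ok


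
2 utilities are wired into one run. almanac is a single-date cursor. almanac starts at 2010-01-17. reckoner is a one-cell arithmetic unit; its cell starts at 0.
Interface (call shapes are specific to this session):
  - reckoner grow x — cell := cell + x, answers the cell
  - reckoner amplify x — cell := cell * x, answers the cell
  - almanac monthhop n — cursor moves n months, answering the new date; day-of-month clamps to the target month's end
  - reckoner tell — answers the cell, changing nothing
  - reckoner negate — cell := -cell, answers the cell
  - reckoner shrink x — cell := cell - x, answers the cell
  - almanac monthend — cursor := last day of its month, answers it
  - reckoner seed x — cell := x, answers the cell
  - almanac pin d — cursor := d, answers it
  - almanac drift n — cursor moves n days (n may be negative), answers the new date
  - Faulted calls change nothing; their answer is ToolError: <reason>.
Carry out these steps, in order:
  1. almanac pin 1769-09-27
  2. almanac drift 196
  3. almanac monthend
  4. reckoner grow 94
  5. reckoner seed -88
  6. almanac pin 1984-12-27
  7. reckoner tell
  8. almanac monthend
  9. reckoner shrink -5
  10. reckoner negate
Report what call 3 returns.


==> almanac pin(d=1769-09-27)
<== 1769-09-27
==> almanac drift(n=196)
<== 1770-04-11
==> almanac monthend()
<== 1770-04-30
==> reckoner grow(x=94)
<== 94
==> reckoner seed(x=-88)
<== -88
==> almanac pin(d=1984-12-27)
<== 1984-12-27
==> reckoner tell()
<== -88
==> almanac monthend()
<== 1984-12-31
==> reckoner shrink(x=-5)
<== -83
==> reckoner negate()
<== 83

Answer: 1770-04-30


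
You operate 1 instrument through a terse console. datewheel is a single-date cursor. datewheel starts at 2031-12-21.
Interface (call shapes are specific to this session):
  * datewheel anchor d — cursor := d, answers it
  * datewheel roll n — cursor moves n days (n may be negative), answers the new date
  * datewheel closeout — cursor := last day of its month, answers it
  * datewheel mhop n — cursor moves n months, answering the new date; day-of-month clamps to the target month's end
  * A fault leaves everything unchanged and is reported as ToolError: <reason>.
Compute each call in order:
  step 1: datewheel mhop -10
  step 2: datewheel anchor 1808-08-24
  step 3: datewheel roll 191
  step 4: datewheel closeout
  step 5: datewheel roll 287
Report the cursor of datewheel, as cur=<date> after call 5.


Answer: cur=1810-01-12

Derivation:
Invoking datewheel mhop on n=-10: 2031-02-21.
I invoke datewheel anchor on d=1808-08-24, and see 1808-08-24.
Using datewheel roll on n=191, → 1809-03-03.
Then datewheel closeout(), → 1809-03-31.
I use datewheel roll on n=287, which returns 1810-01-12.
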